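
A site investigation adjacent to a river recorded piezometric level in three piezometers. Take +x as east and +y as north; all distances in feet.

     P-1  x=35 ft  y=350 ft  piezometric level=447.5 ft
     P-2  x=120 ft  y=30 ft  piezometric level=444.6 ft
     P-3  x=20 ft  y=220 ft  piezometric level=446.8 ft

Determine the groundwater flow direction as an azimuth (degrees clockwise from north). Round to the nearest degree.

With h = a·x + b·y + c and P-1 as origin, the differences give:
  85·a + (-320)·b = -2.9
  (-15)·a + (-130)·b = -0.7
Eliminate b (×(-130) and ×(-320), subtract): -15850·a = 153.00 → a = ∂h/∂x = -0.009653
Back-substitute: b = ∂h/∂y = +0.006498.
Flow direction (−∇h) has components (+0.009653 E, -0.006498 N).
Azimuth = atan2(E, N) = atan2(+0.009653, -0.006498) = 123.9° ≈ 124°.

124°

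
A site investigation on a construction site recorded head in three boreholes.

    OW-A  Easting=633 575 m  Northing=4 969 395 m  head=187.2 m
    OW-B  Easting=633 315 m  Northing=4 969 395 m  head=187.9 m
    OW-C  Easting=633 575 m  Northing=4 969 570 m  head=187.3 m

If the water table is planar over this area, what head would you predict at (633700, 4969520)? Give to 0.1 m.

186.9 m

∂h/∂x = (187.9 − 187.2) / (633315 − 633575) = -0.002692
∂h/∂y = (187.3 − 187.2) / (4969570 − 4969395) = +0.0005714
h(633700, 4969520) = 187.2 + (-0.002692)·(125) + (+0.0005714)·(125) = 187.2 -0.337 +0.071 = 186.935 m.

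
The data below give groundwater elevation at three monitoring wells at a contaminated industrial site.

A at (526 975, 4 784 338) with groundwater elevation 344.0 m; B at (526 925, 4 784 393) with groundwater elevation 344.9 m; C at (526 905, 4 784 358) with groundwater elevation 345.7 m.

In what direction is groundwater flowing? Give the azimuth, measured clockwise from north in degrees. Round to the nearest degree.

074°

With h = a·x + b·y + c and A as origin, the differences give:
  (-50)·a + 55·b = +0.9
  (-70)·a + 20·b = +1.7
Eliminate b (×20 and ×55, subtract): 2850·a = -75.50 → a = ∂h/∂x = -0.02649
Back-substitute: b = ∂h/∂y = -0.007719.
Flow direction (−∇h) has components (+0.02649 E, +0.007719 N).
Azimuth = atan2(E, N) = atan2(+0.02649, +0.007719) = 73.8° ≈ 074°.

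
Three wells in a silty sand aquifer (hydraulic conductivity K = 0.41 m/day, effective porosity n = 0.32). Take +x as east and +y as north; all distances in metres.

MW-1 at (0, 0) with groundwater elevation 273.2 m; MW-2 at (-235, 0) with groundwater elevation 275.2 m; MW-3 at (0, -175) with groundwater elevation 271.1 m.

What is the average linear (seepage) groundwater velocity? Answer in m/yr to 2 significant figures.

6.9 m/yr

∂h/∂x = (275.2 − 273.2) / (-235 − 0) = -0.008511
∂h/∂y = (271.1 − 273.2) / (-175 − 0) = +0.01200
|∇h| = √(-0.008511² + 0.01200²) = 0.01471
Seepage velocity v = K·i/n = 0.41 × 0.01471 / 0.32 = 0.01885 m/day = 6.885 m/yr.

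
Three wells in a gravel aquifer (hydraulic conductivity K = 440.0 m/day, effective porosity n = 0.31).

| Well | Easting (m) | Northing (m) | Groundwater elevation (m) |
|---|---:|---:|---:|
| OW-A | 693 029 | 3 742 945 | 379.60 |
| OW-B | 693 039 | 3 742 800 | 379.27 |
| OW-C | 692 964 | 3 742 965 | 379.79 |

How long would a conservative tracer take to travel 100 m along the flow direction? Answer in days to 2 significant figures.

23 days

With h = a·x + b·y + c and OW-A as origin, the differences give:
  10·a + (-145)·b = -0.33
  (-65)·a + 20·b = +0.19
Eliminate b (×20 and ×(-145), subtract): -9225·a = 20.950 → a = ∂h/∂x = -0.002271
Back-substitute: b = ∂h/∂y = +0.002119.
|∇h| = √(-0.002271² + 0.002119²) = 0.003106
Seepage velocity v = K·i/n = 440.0 × 0.003106 / 0.31 = 4.409 m/day.
t = 100 / 4.409 = 22.68 days.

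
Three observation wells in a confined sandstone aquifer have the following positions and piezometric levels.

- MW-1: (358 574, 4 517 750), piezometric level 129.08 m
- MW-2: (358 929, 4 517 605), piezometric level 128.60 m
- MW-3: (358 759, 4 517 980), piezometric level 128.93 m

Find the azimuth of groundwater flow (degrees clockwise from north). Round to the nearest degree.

105°

Taking MW-1 as reference: MW-2−MW-1 = (355, -145, -0.48); MW-3−MW-1 = (185, 230, -0.15).
Solve a·Δx + b·Δy = Δh: det = 355·230 − 185·(-145) = 108475.
∂h/∂x = [(-0.48)·230 − (-0.15)·(-145)] / 108475 = -0.001218
∂h/∂y = [355·(-0.15) − 185·(-0.48)] / 108475 = +0.0003277
Flow direction (−∇h) has components (+0.001218 E, -0.0003277 N).
Azimuth = atan2(E, N) = atan2(+0.001218, -0.0003277) = 105.1° ≈ 105°.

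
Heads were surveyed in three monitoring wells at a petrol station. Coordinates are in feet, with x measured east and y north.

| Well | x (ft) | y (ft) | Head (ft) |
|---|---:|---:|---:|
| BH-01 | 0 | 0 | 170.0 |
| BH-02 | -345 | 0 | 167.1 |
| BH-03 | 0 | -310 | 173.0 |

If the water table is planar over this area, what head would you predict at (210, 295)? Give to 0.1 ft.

∂h/∂x = (167.1 − 170.0) / (-345 − 0) = +0.008406
∂h/∂y = (173.0 − 170.0) / (-310 − 0) = -0.009677
h(210, 295) = 170.0 + (+0.008406)·(210) + (-0.009677)·(295) = 170.0 +1.765 -2.855 = 168.910 ft.

168.9 ft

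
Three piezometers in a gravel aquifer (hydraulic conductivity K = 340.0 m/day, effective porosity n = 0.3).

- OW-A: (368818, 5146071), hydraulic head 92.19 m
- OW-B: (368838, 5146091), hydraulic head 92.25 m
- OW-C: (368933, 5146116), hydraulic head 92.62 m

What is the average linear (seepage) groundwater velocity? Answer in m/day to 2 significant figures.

5.0 m/day

With h = a·x + b·y + c and OW-A as origin, the differences give:
  20·a + 20·b = +0.06
  115·a + 45·b = +0.43
Eliminate b (×45 and ×20, subtract): -1400·a = -5.900 → a = ∂h/∂x = +0.004214
Back-substitute: b = ∂h/∂y = -0.001214.
|∇h| = √(0.004214² + -0.001214²) = 0.004385
Seepage velocity v = K·i/n = 340.0 × 0.004385 / 0.3 = 4.97 m/day.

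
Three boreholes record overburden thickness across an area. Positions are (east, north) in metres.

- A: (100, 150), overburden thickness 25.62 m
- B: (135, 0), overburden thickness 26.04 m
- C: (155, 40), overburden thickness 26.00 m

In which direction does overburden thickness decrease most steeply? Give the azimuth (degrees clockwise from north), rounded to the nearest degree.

Taking A as reference: B−A = (35, -150, +0.42); C−A = (55, -110, +0.38).
Solve a·Δx + b·Δy = Δd: det = 35·(-110) − 55·(-150) = 4400.
∂d/∂x = [(+0.42)·(-110) − (+0.38)·(-150)] / 4400 = +0.002455
∂d/∂y = [35·(+0.38) − 55·(+0.42)] / 4400 = -0.002227
Steepest decrease is along −∇f: components (-0.002455 E, +0.002227 N).
Azimuth = atan2(-0.002455, +0.002227) = 312.2° ≈ 312°.

312°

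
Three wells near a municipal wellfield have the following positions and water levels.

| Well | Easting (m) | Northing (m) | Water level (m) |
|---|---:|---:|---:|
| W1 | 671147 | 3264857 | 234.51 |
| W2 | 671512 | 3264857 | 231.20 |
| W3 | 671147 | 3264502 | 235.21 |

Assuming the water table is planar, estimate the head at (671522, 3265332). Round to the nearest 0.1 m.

230.2 m

∂h/∂x = (231.20 − 234.51) / (671512 − 671147) = -0.009068
∂h/∂y = (235.21 − 234.51) / (3264502 − 3264857) = -0.001972
h(671522, 3265332) = 234.51 + (-0.009068)·(375) + (-0.001972)·(475) = 234.51 -3.401 -0.937 = 230.173 m.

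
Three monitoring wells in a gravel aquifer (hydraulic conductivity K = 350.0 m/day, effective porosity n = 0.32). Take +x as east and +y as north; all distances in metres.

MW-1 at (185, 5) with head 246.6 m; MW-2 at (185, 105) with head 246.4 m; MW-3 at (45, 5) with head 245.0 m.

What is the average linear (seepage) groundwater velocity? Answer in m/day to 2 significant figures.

13 m/day

With h = a·x + b·y + c and MW-1 as origin, the differences give:
  0·a + 100·b = -0.2
  (-140)·a + 0·b = -1.6
Eliminate b (×0 and ×100, subtract): 14000·a = 160.00 → a = ∂h/∂x = +0.01143
Back-substitute: b = ∂h/∂y = -0.002000.
|∇h| = √(0.01143² + -0.002000²) = 0.0116
Seepage velocity v = K·i/n = 350.0 × 0.0116 / 0.32 = 12.69 m/day.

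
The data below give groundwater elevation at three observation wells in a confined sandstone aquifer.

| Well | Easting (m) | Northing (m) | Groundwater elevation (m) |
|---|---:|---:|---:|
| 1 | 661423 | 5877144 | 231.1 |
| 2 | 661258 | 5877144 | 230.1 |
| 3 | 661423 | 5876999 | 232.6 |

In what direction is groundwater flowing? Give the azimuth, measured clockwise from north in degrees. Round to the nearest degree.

330°

∂h/∂x = (230.1 − 231.1) / (661258 − 661423) = +0.006061
∂h/∂y = (232.6 − 231.1) / (5876999 − 5877144) = -0.01034
Flow direction (−∇h) has components (-0.006061 E, +0.01034 N).
Azimuth = atan2(E, N) = atan2(-0.006061, +0.01034) = 329.6° ≈ 330°.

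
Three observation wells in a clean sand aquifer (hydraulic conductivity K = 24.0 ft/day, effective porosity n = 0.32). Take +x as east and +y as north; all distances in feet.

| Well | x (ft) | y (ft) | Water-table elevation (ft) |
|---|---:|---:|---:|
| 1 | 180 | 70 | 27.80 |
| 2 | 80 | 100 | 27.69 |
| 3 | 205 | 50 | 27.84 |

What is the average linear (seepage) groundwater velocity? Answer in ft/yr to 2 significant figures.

35 ft/yr

Differences from 1: to 2 (Δx, Δy, Δh) = (-100, 30, -0.11); to 3 = (25, -20, +0.04).
Determinant of the coordinate differences = (-100)·(-20) − 25·30 = 1250.
∂h/∂x = [(-0.11)·(-20) − (+0.04)·30] / 1250 = +0.0008000
∂h/∂y = [(-100)·(+0.04) − 25·(-0.11)] / 1250 = -0.0010000
|∇h| = √(0.0008000² + -0.0010000²) = 0.001281
Seepage velocity v = K·i/n = 24.0 × 0.001281 / 0.32 = 0.09607 ft/day = 35.09 ft/yr.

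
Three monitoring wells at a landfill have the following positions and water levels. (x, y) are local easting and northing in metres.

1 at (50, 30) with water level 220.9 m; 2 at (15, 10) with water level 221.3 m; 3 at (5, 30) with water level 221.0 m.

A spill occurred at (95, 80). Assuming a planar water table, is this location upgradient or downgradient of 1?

Taking 1 as reference: 2−1 = (-35, -20, +0.4); 3−1 = (-45, 0, +0.1).
Solve a·Δx + b·Δy = Δh: det = (-35)·0 − (-45)·(-20) = -900.
∂h/∂x = [(+0.4)·0 − (+0.1)·(-20)] / -900 = -0.002222
∂h/∂y = [(-35)·(+0.1) − (-45)·(+0.4)] / -900 = -0.01611
Head at (95, 80) = 220.9 + (-0.002222)·(45) + (-0.01611)·(50) = 219.99 m.
That is lower than the 220.9 m at 1, so the point is downgradient.

downgradient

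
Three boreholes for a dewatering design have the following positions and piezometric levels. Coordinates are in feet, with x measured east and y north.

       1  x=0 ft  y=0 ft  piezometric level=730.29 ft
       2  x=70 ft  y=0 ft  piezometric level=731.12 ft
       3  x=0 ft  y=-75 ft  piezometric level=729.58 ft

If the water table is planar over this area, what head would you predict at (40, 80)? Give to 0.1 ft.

731.5 ft

∂h/∂x = (731.12 − 730.29) / (70 − 0) = +0.01186
∂h/∂y = (729.58 − 730.29) / (-75 − 0) = +0.009467
h(40, 80) = 730.29 + (+0.01186)·(40) + (+0.009467)·(80) = 730.29 +0.474 +0.757 = 731.522 ft.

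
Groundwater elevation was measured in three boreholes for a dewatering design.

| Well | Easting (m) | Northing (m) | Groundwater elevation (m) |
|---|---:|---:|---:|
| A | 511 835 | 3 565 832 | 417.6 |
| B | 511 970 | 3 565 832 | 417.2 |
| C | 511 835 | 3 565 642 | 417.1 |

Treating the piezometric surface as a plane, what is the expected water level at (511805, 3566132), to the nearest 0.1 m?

∂h/∂x = (417.2 − 417.6) / (511970 − 511835) = -0.002963
∂h/∂y = (417.1 − 417.6) / (3565642 − 3565832) = +0.002632
h(511805, 3566132) = 417.6 + (-0.002963)·(-30) + (+0.002632)·(300) = 417.6 +0.089 +0.789 = 418.478 m.

418.5 m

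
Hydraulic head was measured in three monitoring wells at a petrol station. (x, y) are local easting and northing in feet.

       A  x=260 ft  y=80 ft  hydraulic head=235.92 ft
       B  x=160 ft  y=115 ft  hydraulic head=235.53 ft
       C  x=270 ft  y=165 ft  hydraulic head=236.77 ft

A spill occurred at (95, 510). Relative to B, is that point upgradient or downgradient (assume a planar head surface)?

upgradient

With h = a·x + b·y + c and A as origin, the differences give:
  (-100)·a + 35·b = -0.39
  10·a + 85·b = +0.85
Eliminate b (×85 and ×35, subtract): -8850·a = -62.900 → a = ∂h/∂x = +0.007107
Back-substitute: b = ∂h/∂y = +0.009164.
Head at (95, 510) = 235.92 + (+0.007107)·(-165) + (+0.009164)·(430) = 238.69 ft.
That is higher than the 235.53 ft at B, so the point is upgradient.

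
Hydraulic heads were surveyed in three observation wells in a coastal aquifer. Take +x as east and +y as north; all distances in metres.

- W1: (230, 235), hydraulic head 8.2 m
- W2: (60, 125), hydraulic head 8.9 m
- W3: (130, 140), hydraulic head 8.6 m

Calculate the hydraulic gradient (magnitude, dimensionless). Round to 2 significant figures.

Differences from W1: to W2 (Δx, Δy, Δh) = (-170, -110, +0.7); to W3 = (-100, -95, +0.4).
Solve a·Δx + b·Δy = Δh: det = (-170)·(-95) − (-100)·(-110) = 5150.
∂h/∂x = [(+0.7)·(-95) − (+0.4)·(-110)] / 5150 = -0.004369
∂h/∂y = [(-170)·(+0.4) − (-100)·(+0.7)] / 5150 = +0.0003883
|∇h| = √(-0.004369² + 0.0003883²) = 0.004386

0.0044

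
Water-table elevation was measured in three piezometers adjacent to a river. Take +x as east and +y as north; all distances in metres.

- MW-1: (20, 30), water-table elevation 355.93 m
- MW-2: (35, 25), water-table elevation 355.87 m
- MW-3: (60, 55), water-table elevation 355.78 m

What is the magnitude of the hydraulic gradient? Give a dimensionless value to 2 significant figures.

Taking MW-1 as reference: MW-2−MW-1 = (15, -5, -0.06); MW-3−MW-1 = (40, 25, -0.15).
Solve a·Δx + b·Δy = Δh: det = 15·25 − 40·(-5) = 575.
∂h/∂x = [(-0.06)·25 − (-0.15)·(-5)] / 575 = -0.003913
∂h/∂y = [15·(-0.15) − 40·(-0.06)] / 575 = +0.0002609
|∇h| = √(-0.003913² + 0.0002609²) = 0.003922

0.0039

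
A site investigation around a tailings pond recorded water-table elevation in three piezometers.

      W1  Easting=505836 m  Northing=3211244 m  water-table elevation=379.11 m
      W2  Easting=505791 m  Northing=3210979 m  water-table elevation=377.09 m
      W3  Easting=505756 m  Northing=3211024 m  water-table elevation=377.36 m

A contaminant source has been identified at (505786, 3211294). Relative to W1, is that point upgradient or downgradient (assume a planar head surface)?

Three-point gradient (reference W1): Δ to W2 = (-45, -265, -2.02), Δ to W3 = (-80, -220, -1.75).
∂h/∂x = +0.001712, ∂h/∂y = +0.007332 (det = -11300).
Head at (505786, 3211294) = 379.11 + (+0.001712)·(-50) + (+0.007332)·(50) = 379.39 m.
That is higher than the 379.11 m at W1, so the point is upgradient.

upgradient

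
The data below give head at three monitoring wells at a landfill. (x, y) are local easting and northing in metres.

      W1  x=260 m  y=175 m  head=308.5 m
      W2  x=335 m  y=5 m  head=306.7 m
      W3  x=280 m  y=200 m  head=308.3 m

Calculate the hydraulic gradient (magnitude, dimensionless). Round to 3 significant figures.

0.0155

Three-point gradient (reference W1): Δ to W2 = (75, -170, -1.8), Δ to W3 = (20, 25, -0.2).
∂h/∂x = -0.01498, ∂h/∂y = +0.003981 (det = 5275).
|∇h| = √(-0.01498² + 0.003981²) = 0.0155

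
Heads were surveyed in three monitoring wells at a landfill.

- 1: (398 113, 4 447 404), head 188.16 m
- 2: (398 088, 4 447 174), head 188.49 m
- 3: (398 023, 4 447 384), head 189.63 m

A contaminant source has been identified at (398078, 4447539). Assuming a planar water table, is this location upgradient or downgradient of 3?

With h = a·x + b·y + c and 1 as origin, the differences give:
  (-25)·a + (-230)·b = +0.33
  (-90)·a + (-20)·b = +1.47
Eliminate b (×(-20) and ×(-230), subtract): -20200·a = 331.500 → a = ∂h/∂x = -0.01641
Back-substitute: b = ∂h/∂y = +0.0003490.
Head at (398078, 4447539) = 188.16 + (-0.01641)·(-35) + (+0.0003490)·(135) = 188.78 m.
That is lower than the 189.63 m at 3, so the point is downgradient.

downgradient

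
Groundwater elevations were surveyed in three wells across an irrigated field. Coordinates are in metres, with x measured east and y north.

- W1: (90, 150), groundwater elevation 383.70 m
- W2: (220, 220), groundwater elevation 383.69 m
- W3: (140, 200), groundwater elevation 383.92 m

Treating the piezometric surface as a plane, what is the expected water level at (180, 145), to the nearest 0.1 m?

Three-point gradient (reference W1): Δ to W2 = (130, 70, -0.01), Δ to W3 = (50, 50, +0.22).
∂h/∂x = -0.005300, ∂h/∂y = +0.009700 (det = 3000).
h(180, 145) = 383.70 + (-0.005300)·(90) + (+0.009700)·(-5) = 383.70 -0.477 -0.049 = 383.174 m.

383.2 m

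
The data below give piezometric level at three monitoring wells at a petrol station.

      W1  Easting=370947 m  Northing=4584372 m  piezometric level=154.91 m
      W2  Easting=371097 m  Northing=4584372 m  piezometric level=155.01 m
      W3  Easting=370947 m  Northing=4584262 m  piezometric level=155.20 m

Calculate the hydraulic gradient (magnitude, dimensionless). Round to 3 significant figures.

∂h/∂x = (155.01 − 154.91) / (371097 − 370947) = +0.0006667
∂h/∂y = (155.20 − 154.91) / (4584262 − 4584372) = -0.002636
|∇h| = √(0.0006667² + -0.002636²) = 0.002719

0.00272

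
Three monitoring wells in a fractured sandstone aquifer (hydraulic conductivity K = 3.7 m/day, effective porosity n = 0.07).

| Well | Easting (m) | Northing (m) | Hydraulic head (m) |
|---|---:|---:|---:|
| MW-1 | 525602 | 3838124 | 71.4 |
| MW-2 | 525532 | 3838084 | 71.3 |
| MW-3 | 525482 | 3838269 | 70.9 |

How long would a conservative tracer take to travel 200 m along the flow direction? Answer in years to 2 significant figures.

Differences from MW-1: to MW-2 (Δx, Δy, Δh) = (-70, -40, -0.1); to MW-3 = (-120, 145, -0.5).
Determinant of the coordinate differences = (-70)·145 − (-120)·(-40) = -14950.
∂h/∂x = [(-0.1)·145 − (-0.5)·(-40)] / -14950 = +0.002308
∂h/∂y = [(-70)·(-0.5) − (-120)·(-0.1)] / -14950 = -0.001538
|∇h| = √(0.002308² + -0.001538²) = 0.002774
Seepage velocity v = K·i/n = 3.7 × 0.002774 / 0.07 = 0.1466 m/day.
t = 200 / 0.1466 = 1364 days = 3.73 years.

3.7 years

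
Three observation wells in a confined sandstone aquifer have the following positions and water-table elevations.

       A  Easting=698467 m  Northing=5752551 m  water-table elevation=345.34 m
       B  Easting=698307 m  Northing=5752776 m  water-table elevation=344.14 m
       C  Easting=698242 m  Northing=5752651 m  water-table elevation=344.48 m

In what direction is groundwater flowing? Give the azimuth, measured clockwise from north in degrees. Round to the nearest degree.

331°

With h = a·x + b·y + c and A as origin, the differences give:
  (-160)·a + 225·b = -1.20
  (-225)·a + 100·b = -0.86
Eliminate b (×100 and ×225, subtract): 34625·a = 73.500 → a = ∂h/∂x = +0.002123
Back-substitute: b = ∂h/∂y = -0.003824.
Flow direction (−∇h) has components (-0.002123 E, +0.003824 N).
Azimuth = atan2(E, N) = atan2(-0.002123, +0.003824) = 331.0° ≈ 331°.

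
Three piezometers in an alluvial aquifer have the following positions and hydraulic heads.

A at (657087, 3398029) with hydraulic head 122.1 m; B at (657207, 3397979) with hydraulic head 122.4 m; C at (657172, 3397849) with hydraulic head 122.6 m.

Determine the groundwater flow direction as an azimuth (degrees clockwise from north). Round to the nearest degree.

Three-point gradient (reference A): Δ to B = (120, -50, +0.3), Δ to C = (85, -180, +0.5).
∂h/∂x = +0.001671, ∂h/∂y = -0.001988 (det = -17350).
Flow direction (−∇h) has components (-0.001671 E, +0.001988 N).
Azimuth = atan2(E, N) = atan2(-0.001671, +0.001988) = 320.0° ≈ 320°.

320°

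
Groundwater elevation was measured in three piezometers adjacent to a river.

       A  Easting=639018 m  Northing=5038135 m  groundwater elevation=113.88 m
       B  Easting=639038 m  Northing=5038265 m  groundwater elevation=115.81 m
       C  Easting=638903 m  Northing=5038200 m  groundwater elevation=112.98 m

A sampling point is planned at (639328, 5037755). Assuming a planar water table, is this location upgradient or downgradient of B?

Differences from A: to B (Δx, Δy, Δh) = (20, 130, +1.93); to C = (-115, 65, -0.90).
Solve a·Δx + b·Δy = Δh: det = 20·65 − (-115)·130 = 16250.
∂h/∂x = [(+1.93)·65 − (-0.90)·130] / 16250 = +0.01492
∂h/∂y = [20·(-0.90) − (-115)·(+1.93)] / 16250 = +0.01255
Head at (639328, 5037755) = 113.88 + (+0.01492)·(310) + (+0.01255)·(-380) = 113.74 m.
That is lower than the 115.81 m at B, so the point is downgradient.

downgradient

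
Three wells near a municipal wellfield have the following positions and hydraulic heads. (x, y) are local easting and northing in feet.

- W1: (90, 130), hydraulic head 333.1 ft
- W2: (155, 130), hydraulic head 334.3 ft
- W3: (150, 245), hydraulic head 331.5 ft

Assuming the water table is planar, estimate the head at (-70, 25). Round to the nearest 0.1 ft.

Differences from W1: to W2 (Δx, Δy, Δh) = (65, 0, +1.2); to W3 = (60, 115, -1.6).
Determinant of the coordinate differences = 65·115 − 60·0 = 7475.
∂h/∂x = [(+1.2)·115 − (-1.6)·0] / 7475 = +0.01846
∂h/∂y = [65·(-1.6) − 60·(+1.2)] / 7475 = -0.02355
h(-70, 25) = 333.1 + (+0.01846)·(-160) + (-0.02355)·(-105) = 333.1 -2.954 +2.472 = 332.618 ft.

332.6 ft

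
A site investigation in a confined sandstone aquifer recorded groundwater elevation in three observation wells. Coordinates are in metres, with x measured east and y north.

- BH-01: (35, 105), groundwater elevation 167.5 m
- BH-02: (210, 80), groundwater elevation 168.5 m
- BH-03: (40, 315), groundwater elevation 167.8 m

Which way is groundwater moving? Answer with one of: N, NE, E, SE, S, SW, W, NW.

Differences from BH-01: to BH-02 (Δx, Δy, Δh) = (175, -25, +1.0); to BH-03 = (5, 210, +0.3).
Determinant of the coordinate differences = 175·210 − 5·(-25) = 36875.
∂h/∂x = [(+1.0)·210 − (+0.3)·(-25)] / 36875 = +0.005898
∂h/∂y = [175·(+0.3) − 5·(+1.0)] / 36875 = +0.001288
Flow = −∇h = (-0.005898 east, -0.001288 north), which points west.

W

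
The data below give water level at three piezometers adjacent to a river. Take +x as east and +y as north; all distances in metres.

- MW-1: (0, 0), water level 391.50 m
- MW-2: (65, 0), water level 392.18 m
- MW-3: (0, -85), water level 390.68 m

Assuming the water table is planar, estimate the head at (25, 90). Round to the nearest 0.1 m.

392.6 m

∂h/∂x = (392.18 − 391.50) / (65 − 0) = +0.01046
∂h/∂y = (390.68 − 391.50) / (-85 − 0) = +0.009647
h(25, 90) = 391.50 + (+0.01046)·(25) + (+0.009647)·(90) = 391.50 +0.262 +0.868 = 392.630 m.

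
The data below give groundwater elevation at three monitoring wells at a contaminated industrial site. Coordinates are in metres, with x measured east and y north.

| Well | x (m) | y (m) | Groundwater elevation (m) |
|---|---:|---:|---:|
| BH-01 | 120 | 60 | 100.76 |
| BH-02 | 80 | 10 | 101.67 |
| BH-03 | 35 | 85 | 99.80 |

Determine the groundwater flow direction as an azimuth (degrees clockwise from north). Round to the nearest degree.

Three-point gradient (reference BH-01): Δ to BH-02 = (-40, -50, +0.91), Δ to BH-03 = (-85, 25, -0.96).
∂h/∂x = +0.004810, ∂h/∂y = -0.02205 (det = -5250).
Flow direction (−∇h) has components (-0.004810 E, +0.02205 N).
Azimuth = atan2(E, N) = atan2(-0.004810, +0.02205) = 347.7° ≈ 348°.

348°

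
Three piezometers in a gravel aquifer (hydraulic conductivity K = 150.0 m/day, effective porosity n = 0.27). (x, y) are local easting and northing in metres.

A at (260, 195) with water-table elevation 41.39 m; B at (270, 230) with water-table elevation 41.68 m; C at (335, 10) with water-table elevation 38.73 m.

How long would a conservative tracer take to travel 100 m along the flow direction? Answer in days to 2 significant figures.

Three-point gradient (reference A): Δ to B = (10, 35, +0.29), Δ to C = (75, -185, -2.66).
∂h/∂x = -0.008816, ∂h/∂y = +0.01080 (det = -4475).
|∇h| = √(-0.008816² + 0.01080²) = 0.01394
Seepage velocity v = K·i/n = 150.0 × 0.01394 / 0.27 = 7.744 m/day.
t = 100 / 7.744 = 12.91 days.

13 days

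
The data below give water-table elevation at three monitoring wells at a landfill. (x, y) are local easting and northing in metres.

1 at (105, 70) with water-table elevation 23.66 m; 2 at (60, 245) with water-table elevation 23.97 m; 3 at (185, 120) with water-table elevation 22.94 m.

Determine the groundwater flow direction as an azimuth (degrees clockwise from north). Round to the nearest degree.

087°

With h = a·x + b·y + c and 1 as origin, the differences give:
  (-45)·a + 175·b = +0.31
  80·a + 50·b = -0.72
Eliminate b (×50 and ×175, subtract): -16250·a = 141.500 → a = ∂h/∂x = -0.008708
Back-substitute: b = ∂h/∂y = -0.0004677.
Flow direction (−∇h) has components (+0.008708 E, +0.0004677 N).
Azimuth = atan2(E, N) = atan2(+0.008708, +0.0004677) = 86.9° ≈ 087°.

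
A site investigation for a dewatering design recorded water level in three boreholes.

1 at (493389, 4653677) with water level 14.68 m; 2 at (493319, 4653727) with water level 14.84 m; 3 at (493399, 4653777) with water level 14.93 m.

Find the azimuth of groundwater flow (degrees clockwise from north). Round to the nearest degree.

170°

Taking 1 as reference: 2−1 = (-70, 50, +0.16); 3−1 = (10, 100, +0.25).
Determinant of the coordinate differences = (-70)·100 − 10·50 = -7500.
∂h/∂x = [(+0.16)·100 − (+0.25)·50] / -7500 = -0.0004667
∂h/∂y = [(-70)·(+0.25) − 10·(+0.16)] / -7500 = +0.002547
Flow direction (−∇h) has components (+0.0004667 E, -0.002547 N).
Azimuth = atan2(E, N) = atan2(+0.0004667, -0.002547) = 169.6° ≈ 170°.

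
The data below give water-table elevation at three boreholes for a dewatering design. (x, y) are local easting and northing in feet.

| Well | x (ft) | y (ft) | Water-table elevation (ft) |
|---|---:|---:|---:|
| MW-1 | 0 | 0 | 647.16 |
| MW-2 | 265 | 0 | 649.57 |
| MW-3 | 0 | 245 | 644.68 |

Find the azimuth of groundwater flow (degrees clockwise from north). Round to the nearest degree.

∂h/∂x = (649.57 − 647.16) / (265 − 0) = +0.009094
∂h/∂y = (644.68 − 647.16) / (245 − 0) = -0.01012
Flow direction (−∇h) has components (-0.009094 E, +0.01012 N).
Azimuth = atan2(E, N) = atan2(-0.009094, +0.01012) = 318.1° ≈ 318°.

318°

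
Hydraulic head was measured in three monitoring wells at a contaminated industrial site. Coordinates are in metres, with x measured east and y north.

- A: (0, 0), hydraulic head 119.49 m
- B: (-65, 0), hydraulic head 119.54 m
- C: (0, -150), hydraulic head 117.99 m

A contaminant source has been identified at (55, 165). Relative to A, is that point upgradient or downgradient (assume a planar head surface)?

upgradient

∂h/∂x = (119.54 − 119.49) / (-65 − 0) = -0.0007692
∂h/∂y = (117.99 − 119.49) / (-150 − 0) = +0.01000
Head at (55, 165) = 119.49 + (-0.0007692)·(55) + (+0.01000)·(165) = 121.10 m.
That is higher than the 119.49 m at A, so the point is upgradient.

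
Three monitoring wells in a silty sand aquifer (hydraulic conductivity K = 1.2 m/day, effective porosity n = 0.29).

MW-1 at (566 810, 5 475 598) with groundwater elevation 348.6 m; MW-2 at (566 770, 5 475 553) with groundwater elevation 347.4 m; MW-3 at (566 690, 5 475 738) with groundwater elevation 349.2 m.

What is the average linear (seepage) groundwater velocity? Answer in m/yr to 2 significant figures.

30 m/yr

Taking MW-1 as reference: MW-2−MW-1 = (-40, -45, -1.2); MW-3−MW-1 = (-120, 140, +0.6).
Solve a·Δx + b·Δy = Δh: det = (-40)·140 − (-120)·(-45) = -11000.
∂h/∂x = [(-1.2)·140 − (+0.6)·(-45)] / -11000 = +0.01282
∂h/∂y = [(-40)·(+0.6) − (-120)·(-1.2)] / -11000 = +0.01527
|∇h| = √(0.01282² + 0.01527²) = 0.01994
Seepage velocity v = K·i/n = 1.2 × 0.01994 / 0.29 = 0.08251 m/day = 30.14 m/yr.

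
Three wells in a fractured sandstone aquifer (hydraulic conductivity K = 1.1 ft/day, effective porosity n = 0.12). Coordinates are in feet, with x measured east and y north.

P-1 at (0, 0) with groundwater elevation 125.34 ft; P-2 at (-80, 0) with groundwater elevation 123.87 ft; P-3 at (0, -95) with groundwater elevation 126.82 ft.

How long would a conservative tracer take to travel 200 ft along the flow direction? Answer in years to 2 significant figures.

2.5 years

∂h/∂x = (123.87 − 125.34) / (-80 − 0) = +0.01837
∂h/∂y = (126.82 − 125.34) / (-95 − 0) = -0.01558
|∇h| = √(0.01837² + -0.01558²) = 0.02409
Seepage velocity v = K·i/n = 1.1 × 0.02409 / 0.12 = 0.2208 ft/day.
t = 200 / 0.2208 = 905.8 days = 2.48 years.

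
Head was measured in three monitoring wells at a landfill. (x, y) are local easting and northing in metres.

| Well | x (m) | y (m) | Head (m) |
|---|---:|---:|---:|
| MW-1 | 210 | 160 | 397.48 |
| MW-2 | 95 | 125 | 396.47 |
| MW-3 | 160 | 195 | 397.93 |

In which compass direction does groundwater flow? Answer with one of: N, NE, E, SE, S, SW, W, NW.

S

Differences from MW-1: to MW-2 (Δx, Δy, Δh) = (-115, -35, -1.01); to MW-3 = (-50, 35, +0.45).
Solve a·Δx + b·Δy = Δh: det = (-115)·35 − (-50)·(-35) = -5775.
∂h/∂x = [(-1.01)·35 − (+0.45)·(-35)] / -5775 = +0.003394
∂h/∂y = [(-115)·(+0.45) − (-50)·(-1.01)] / -5775 = +0.01771
Flow = −∇h = (-0.003394 east, -0.01771 north), which points south.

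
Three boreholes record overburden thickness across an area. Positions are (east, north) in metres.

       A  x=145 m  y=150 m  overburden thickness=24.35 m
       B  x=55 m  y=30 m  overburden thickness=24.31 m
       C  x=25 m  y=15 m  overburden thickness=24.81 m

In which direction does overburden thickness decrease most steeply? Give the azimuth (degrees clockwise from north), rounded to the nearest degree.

127°

Differences from A: to B (Δx, Δy, Δh) = (-90, -120, -0.04); to C = (-120, -135, +0.46).
Determinant of the coordinate differences = (-90)·(-135) − (-120)·(-120) = -2250.
∂d/∂x = [(-0.04)·(-135) − (+0.46)·(-120)] / -2250 = -0.02693
∂d/∂y = [(-90)·(+0.46) − (-120)·(-0.04)] / -2250 = +0.02053
Steepest decrease is along −∇f: components (+0.02693 E, -0.02053 N).
Azimuth = atan2(+0.02693, -0.02053) = 127.3° ≈ 127°.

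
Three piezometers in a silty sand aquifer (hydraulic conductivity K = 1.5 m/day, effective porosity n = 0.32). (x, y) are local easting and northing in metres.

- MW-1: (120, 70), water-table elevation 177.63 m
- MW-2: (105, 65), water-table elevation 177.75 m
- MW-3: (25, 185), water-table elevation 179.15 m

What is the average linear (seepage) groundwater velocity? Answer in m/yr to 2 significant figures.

19 m/yr

Differences from MW-1: to MW-2 (Δx, Δy, Δh) = (-15, -5, +0.12); to MW-3 = (-95, 115, +1.52).
Determinant of the coordinate differences = (-15)·115 − (-95)·(-5) = -2200.
∂h/∂x = [(+0.12)·115 − (+1.52)·(-5)] / -2200 = -0.009727
∂h/∂y = [(-15)·(+1.52) − (-95)·(+0.12)] / -2200 = +0.005182
|∇h| = √(-0.009727² + 0.005182²) = 0.01102
Seepage velocity v = K·i/n = 1.5 × 0.01102 / 0.32 = 0.05166 m/day = 18.87 m/yr.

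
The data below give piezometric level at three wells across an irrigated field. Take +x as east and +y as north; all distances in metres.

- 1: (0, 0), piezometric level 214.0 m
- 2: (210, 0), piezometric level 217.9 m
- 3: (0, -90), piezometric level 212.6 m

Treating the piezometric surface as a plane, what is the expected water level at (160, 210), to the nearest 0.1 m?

220.2 m

∂h/∂x = (217.9 − 214.0) / (210 − 0) = +0.01857
∂h/∂y = (212.6 − 214.0) / (-90 − 0) = +0.01556
h(160, 210) = 214.0 + (+0.01857)·(160) + (+0.01556)·(210) = 214.0 +2.971 +3.267 = 220.238 m.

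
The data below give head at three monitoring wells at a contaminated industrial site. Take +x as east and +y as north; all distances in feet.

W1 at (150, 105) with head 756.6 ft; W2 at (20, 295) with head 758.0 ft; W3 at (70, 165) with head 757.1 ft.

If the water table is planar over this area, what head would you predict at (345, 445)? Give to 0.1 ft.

Differences from W1: to W2 (Δx, Δy, Δh) = (-130, 190, +1.4); to W3 = (-80, 60, +0.5).
Determinant of the coordinate differences = (-130)·60 − (-80)·190 = 7400.
∂h/∂x = [(+1.4)·60 − (+0.5)·190] / 7400 = -0.001486
∂h/∂y = [(-130)·(+0.5) − (-80)·(+1.4)] / 7400 = +0.006351
h(345, 445) = 756.6 + (-0.001486)·(195) + (+0.006351)·(340) = 756.6 -0.290 +2.159 = 758.470 ft.

758.5 ft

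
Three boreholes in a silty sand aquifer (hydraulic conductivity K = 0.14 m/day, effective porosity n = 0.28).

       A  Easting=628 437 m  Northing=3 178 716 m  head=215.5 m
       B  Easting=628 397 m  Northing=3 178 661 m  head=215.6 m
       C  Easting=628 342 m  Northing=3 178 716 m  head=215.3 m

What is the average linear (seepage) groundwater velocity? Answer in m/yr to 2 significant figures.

0.72 m/yr

Taking A as reference: B−A = (-40, -55, +0.1); C−A = (-95, 0, -0.2).
Solve a·Δx + b·Δy = Δh: det = (-40)·0 − (-95)·(-55) = -5225.
∂h/∂x = [(+0.1)·0 − (-0.2)·(-55)] / -5225 = +0.002105
∂h/∂y = [(-40)·(-0.2) − (-95)·(+0.1)] / -5225 = -0.003349
|∇h| = √(0.002105² + -0.003349²) = 0.003956
Seepage velocity v = K·i/n = 0.14 × 0.003956 / 0.28 = 0.001978 m/day = 0.7225 m/yr.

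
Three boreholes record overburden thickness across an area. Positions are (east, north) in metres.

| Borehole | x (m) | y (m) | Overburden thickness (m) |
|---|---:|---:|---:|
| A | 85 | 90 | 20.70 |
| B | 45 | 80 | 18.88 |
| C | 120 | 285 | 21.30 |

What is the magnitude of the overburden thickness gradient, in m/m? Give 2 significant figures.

Differences from A: to B (Δx, Δy, Δh) = (-40, -10, -1.82); to C = (35, 195, +0.60).
Determinant of the coordinate differences = (-40)·195 − 35·(-10) = -7450.
∂d/∂x = [(-1.82)·195 − (+0.60)·(-10)] / -7450 = +0.04683
∂d/∂y = [(-40)·(+0.60) − 35·(-1.82)] / -7450 = -0.005329
|∇f| = √(0.04683² + -0.005329²) = 0.04713 m/m

0.047 m/m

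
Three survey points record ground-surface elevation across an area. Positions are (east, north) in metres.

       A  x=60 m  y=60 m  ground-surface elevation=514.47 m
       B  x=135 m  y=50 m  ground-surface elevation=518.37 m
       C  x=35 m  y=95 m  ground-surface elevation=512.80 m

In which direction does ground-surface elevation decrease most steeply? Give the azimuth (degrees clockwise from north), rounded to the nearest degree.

283°

Three-point gradient (reference A): Δ to B = (75, -10, +3.90), Δ to C = (-25, 35, -1.67).
∂z/∂x = +0.05044, ∂z/∂y = -0.01168 (det = 2375).
Steepest decrease is along −∇f: components (-0.05044 E, +0.01168 N).
Azimuth = atan2(-0.05044, +0.01168) = 283.0° ≈ 283°.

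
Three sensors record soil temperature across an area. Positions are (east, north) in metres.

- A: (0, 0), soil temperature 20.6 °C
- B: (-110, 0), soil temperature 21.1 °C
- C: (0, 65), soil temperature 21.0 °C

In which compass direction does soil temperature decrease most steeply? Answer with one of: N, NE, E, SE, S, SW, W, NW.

SE

∂T/∂x = (21.1 − 20.6) / (-110 − 0) = -0.004545
∂T/∂y = (21.0 − 20.6) / (65 − 0) = +0.006154
Steepest decrease is along −∇f = (+0.004545 E, -0.006154 N) → southeast.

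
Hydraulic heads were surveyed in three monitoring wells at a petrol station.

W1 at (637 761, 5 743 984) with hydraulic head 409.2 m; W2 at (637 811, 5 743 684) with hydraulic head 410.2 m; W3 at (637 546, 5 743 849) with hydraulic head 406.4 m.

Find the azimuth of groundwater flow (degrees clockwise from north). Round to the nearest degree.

With h = a·x + b·y + c and W1 as origin, the differences give:
  50·a + (-300)·b = +1.0
  (-215)·a + (-135)·b = -2.8
Eliminate b (×(-135) and ×(-300), subtract): -71250·a = -975.00 → a = ∂h/∂x = +0.01368
Back-substitute: b = ∂h/∂y = -0.001053.
Flow direction (−∇h) has components (-0.01368 E, +0.001053 N).
Azimuth = atan2(E, N) = atan2(-0.01368, +0.001053) = 274.4° ≈ 274°.

274°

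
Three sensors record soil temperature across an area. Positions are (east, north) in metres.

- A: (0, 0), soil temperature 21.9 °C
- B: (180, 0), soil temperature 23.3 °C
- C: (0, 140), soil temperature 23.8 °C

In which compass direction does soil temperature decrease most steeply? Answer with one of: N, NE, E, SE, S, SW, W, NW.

SW

∂T/∂x = (23.3 − 21.9) / (180 − 0) = +0.007778
∂T/∂y = (23.8 − 21.9) / (140 − 0) = +0.01357
Steepest decrease is along −∇f = (-0.007778 E, -0.01357 N) → southwest.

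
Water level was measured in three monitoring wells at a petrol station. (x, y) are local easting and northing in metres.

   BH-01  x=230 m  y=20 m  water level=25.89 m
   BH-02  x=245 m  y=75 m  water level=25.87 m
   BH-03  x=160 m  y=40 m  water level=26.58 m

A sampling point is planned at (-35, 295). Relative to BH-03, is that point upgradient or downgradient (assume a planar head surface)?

Three-point gradient (reference BH-01): Δ to BH-02 = (15, 55, -0.02), Δ to BH-03 = (-70, 20, +0.69).
∂h/∂x = -0.009241, ∂h/∂y = +0.002157 (det = 4150).
Head at (-35, 295) = 25.89 + (-0.009241)·(-265) + (+0.002157)·(275) = 28.93 m.
That is higher than the 26.58 m at BH-03, so the point is upgradient.

upgradient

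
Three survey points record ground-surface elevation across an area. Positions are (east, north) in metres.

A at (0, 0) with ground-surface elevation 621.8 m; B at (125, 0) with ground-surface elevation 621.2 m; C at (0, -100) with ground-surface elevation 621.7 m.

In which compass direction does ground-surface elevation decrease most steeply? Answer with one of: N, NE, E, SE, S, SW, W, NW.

E

∂z/∂x = (621.2 − 621.8) / (125 − 0) = -0.004800
∂z/∂y = (621.7 − 621.8) / (-100 − 0) = +0.0010000
Steepest decrease is along −∇f = (+0.004800 E, -0.0010000 N) → east.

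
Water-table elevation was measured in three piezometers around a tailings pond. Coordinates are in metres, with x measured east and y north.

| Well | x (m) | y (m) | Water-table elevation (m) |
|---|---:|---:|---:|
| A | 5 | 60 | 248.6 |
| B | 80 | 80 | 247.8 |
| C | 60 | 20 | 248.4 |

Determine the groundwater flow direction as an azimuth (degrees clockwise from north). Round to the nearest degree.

051°

With h = a·x + b·y + c and A as origin, the differences give:
  75·a + 20·b = -0.8
  55·a + (-40)·b = -0.2
Eliminate b (×(-40) and ×20, subtract): -4100·a = 36.00 → a = ∂h/∂x = -0.008780
Back-substitute: b = ∂h/∂y = -0.007073.
Flow direction (−∇h) has components (+0.008780 E, +0.007073 N).
Azimuth = atan2(E, N) = atan2(+0.008780, +0.007073) = 51.1° ≈ 051°.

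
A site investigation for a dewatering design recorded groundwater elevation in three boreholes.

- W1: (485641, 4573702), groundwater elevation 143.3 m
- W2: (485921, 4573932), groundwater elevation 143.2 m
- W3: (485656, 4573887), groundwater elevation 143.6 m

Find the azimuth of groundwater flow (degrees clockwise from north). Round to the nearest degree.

134°

Taking W1 as reference: W2−W1 = (280, 230, -0.1); W3−W1 = (15, 185, +0.3).
Solve a·Δx + b·Δy = Δh: det = 280·185 − 15·230 = 48350.
∂h/∂x = [(-0.1)·185 − (+0.3)·230] / 48350 = -0.001810
∂h/∂y = [280·(+0.3) − 15·(-0.1)] / 48350 = +0.001768
Flow direction (−∇h) has components (+0.001810 E, -0.001768 N).
Azimuth = atan2(E, N) = atan2(+0.001810, -0.001768) = 134.3° ≈ 134°.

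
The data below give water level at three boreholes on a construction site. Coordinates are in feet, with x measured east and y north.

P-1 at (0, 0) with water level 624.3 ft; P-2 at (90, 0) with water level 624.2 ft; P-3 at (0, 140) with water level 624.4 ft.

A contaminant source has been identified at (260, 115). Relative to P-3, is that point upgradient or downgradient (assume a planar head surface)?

∂h/∂x = (624.2 − 624.3) / (90 − 0) = -0.001111
∂h/∂y = (624.4 − 624.3) / (140 − 0) = +0.0007143
Head at (260, 115) = 624.3 + (-0.001111)·(260) + (+0.0007143)·(115) = 624.09 ft.
That is lower than the 624.4 ft at P-3, so the point is downgradient.

downgradient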